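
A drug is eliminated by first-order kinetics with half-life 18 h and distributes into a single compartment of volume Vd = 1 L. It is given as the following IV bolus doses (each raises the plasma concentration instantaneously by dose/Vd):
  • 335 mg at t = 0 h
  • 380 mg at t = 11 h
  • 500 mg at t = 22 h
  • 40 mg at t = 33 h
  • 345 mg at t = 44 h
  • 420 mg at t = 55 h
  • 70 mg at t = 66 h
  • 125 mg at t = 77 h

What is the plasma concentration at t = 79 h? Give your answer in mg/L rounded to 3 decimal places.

520.659 mg/L

k = ln 2 / 18 = 0.03851 per h
Dose 1 (335 mg at t=0 h): 335·exp(−0.03851·79) = 15.990 mg/L
Dose 2 (380 mg at t=11 h): 380·exp(−0.03851·68) = 27.705 mg/L
Dose 3 (500 mg at t=22 h): 500·exp(−0.03851·57) = 55.681 mg/L
Dose 4 (40 mg at t=33 h): 40·exp(−0.03851·46) = 6.804 mg/L
Dose 5 (345 mg at t=44 h): 345·exp(−0.03851·35) = 89.636 mg/L
Dose 6 (420 mg at t=55 h): 420·exp(−0.03851·24) = 166.677 mg/L
Dose 7 (70 mg at t=66 h): 70·exp(−0.03851·13) = 42.431 mg/L
Dose 8 (125 mg at t=77 h): 125·exp(−0.03851·2) = 115.734 mg/L
C(79) = 15.990 + 27.705 + 55.681 + 6.804 + 89.636 + 166.677 + 42.431 + 115.734 = 520.659 mg/L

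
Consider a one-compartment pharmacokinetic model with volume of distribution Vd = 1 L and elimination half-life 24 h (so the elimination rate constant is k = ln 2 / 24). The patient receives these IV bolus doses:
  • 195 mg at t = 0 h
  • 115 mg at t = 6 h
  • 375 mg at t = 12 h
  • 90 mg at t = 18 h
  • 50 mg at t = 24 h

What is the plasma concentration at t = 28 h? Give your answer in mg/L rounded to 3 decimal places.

k = ln 2 / 24 = 0.02888 per h
Dose 1 (195 mg at t=0 h): 195·exp(−0.02888·28) = 86.863 mg/L
Dose 2 (115 mg at t=6 h): 115·exp(−0.02888·22) = 60.919 mg/L
Dose 3 (375 mg at t=12 h): 375·exp(−0.02888·16) = 236.235 mg/L
Dose 4 (90 mg at t=18 h): 90·exp(−0.02888·10) = 67.424 mg/L
Dose 5 (50 mg at t=24 h): 50·exp(−0.02888·4) = 44.545 mg/L
C(28) = 86.863 + 60.919 + 236.235 + 67.424 + 44.545 = 495.986 mg/L

495.986 mg/L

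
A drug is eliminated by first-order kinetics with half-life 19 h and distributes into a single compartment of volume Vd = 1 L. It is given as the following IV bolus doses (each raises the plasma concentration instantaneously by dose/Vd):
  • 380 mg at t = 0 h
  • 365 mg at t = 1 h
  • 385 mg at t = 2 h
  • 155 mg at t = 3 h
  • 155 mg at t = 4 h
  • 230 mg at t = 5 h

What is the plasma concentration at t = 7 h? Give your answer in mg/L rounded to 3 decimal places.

k = ln 2 / 19 = 0.03648 per h
Dose 1 (380 mg at t=0 h): 380·exp(−0.03648·7) = 294.359 mg/L
Dose 2 (365 mg at t=1 h): 365·exp(−0.03648·6) = 293.245 mg/L
Dose 3 (385 mg at t=2 h): 385·exp(−0.03648·5) = 320.806 mg/L
Dose 4 (155 mg at t=3 h): 155·exp(−0.03648·4) = 133.954 mg/L
Dose 5 (155 mg at t=4 h): 155·exp(−0.03648·3) = 138.931 mg/L
Dose 6 (230 mg at t=5 h): 230·exp(−0.03648·2) = 213.816 mg/L
C(7) = 294.359 + 293.245 + 320.806 + 133.954 + 138.931 + 213.816 = 1395.112 mg/L

1395.112 mg/L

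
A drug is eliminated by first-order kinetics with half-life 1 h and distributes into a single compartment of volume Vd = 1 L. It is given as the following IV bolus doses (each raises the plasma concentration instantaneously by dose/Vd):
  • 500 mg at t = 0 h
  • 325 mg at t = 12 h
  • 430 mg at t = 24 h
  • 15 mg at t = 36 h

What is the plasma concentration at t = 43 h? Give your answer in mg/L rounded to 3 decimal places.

0.118 mg/L

k = ln 2 / 1 = 0.69315 per h
Dose 1 (500 mg at t=0 h): 500·exp(−0.69315·43) = 0.000 mg/L
Dose 2 (325 mg at t=12 h): 325·exp(−0.69315·31) = 0.000 mg/L
Dose 3 (430 mg at t=24 h): 430·exp(−0.69315·19) = 0.001 mg/L
Dose 4 (15 mg at t=36 h): 15·exp(−0.69315·7) = 0.117 mg/L
C(43) = 0.000 + 0.000 + 0.001 + 0.117 = 0.118 mg/L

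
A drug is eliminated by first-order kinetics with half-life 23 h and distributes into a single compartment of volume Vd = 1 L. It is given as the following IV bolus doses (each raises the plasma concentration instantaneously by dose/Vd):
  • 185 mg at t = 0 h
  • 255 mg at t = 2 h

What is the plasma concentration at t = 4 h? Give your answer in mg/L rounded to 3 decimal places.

404.075 mg/L

k = ln 2 / 23 = 0.03014 per h
Dose 1 (185 mg at t=0 h): 185·exp(−0.03014·4) = 163.990 mg/L
Dose 2 (255 mg at t=2 h): 255·exp(−0.03014·2) = 240.084 mg/L
C(4) = 163.990 + 240.084 = 404.075 mg/L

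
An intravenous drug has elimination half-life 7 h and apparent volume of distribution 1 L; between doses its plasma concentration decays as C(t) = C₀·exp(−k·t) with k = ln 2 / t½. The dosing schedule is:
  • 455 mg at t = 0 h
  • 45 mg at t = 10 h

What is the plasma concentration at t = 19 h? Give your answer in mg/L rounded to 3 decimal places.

87.789 mg/L

k = ln 2 / 7 = 0.09902 per h
Dose 1 (455 mg at t=0 h): 455·exp(−0.09902·19) = 69.331 mg/L
Dose 2 (45 mg at t=10 h): 45·exp(−0.09902·9) = 18.458 mg/L
C(19) = 69.331 + 18.458 = 87.789 mg/L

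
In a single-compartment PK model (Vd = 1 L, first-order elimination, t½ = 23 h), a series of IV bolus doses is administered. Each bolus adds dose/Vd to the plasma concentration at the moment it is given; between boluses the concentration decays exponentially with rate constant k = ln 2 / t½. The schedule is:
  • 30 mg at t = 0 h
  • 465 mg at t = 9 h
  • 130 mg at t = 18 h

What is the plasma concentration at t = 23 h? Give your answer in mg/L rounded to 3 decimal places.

431.758 mg/L

k = ln 2 / 23 = 0.03014 per h
Dose 1 (30 mg at t=0 h): 30·exp(−0.03014·23) = 15.000 mg/L
Dose 2 (465 mg at t=9 h): 465·exp(−0.03014·14) = 304.942 mg/L
Dose 3 (130 mg at t=18 h): 130·exp(−0.03014·5) = 111.816 mg/L
C(23) = 15.000 + 304.942 + 111.816 = 431.758 mg/L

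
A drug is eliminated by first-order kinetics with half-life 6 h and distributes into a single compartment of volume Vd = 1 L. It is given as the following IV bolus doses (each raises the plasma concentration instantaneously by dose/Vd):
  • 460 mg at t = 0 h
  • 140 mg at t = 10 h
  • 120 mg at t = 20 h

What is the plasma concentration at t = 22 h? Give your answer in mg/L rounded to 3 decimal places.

k = ln 2 / 6 = 0.11552 per h
Dose 1 (460 mg at t=0 h): 460·exp(−0.11552·22) = 36.223 mg/L
Dose 2 (140 mg at t=10 h): 140·exp(−0.11552·12) = 35.000 mg/L
Dose 3 (120 mg at t=20 h): 120·exp(−0.11552·2) = 95.244 mg/L
C(22) = 36.223 + 35.000 + 95.244 = 166.467 mg/L

166.467 mg/L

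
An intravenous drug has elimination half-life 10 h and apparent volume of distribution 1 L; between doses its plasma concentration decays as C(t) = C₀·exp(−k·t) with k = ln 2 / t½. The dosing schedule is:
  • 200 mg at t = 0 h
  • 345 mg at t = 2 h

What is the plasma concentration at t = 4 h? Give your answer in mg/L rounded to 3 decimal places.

451.912 mg/L

k = ln 2 / 10 = 0.06931 per h
Dose 1 (200 mg at t=0 h): 200·exp(−0.06931·4) = 151.572 mg/L
Dose 2 (345 mg at t=2 h): 345·exp(−0.06931·2) = 300.340 mg/L
C(4) = 151.572 + 300.340 = 451.912 mg/L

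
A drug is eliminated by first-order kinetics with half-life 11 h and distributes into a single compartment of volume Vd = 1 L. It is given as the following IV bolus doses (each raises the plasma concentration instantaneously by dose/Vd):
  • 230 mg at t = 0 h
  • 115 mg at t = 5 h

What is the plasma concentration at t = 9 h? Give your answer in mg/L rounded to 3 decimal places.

k = ln 2 / 11 = 0.06301 per h
Dose 1 (230 mg at t=0 h): 230·exp(−0.06301·9) = 130.446 mg/L
Dose 2 (115 mg at t=5 h): 115·exp(−0.06301·4) = 89.378 mg/L
C(9) = 130.446 + 89.378 = 219.824 mg/L

219.824 mg/L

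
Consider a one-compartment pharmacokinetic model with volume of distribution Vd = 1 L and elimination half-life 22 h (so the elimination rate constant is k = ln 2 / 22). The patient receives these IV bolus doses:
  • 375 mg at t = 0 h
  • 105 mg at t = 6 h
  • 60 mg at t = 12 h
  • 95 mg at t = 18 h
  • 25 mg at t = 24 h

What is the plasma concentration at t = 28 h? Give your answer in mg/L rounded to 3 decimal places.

k = ln 2 / 22 = 0.03151 per h
Dose 1 (375 mg at t=0 h): 375·exp(−0.03151·28) = 155.204 mg/L
Dose 2 (105 mg at t=6 h): 105·exp(−0.03151·22) = 52.500 mg/L
Dose 3 (60 mg at t=12 h): 60·exp(−0.03151·16) = 36.243 mg/L
Dose 4 (95 mg at t=18 h): 95·exp(−0.03151·10) = 69.325 mg/L
Dose 5 (25 mg at t=24 h): 25·exp(−0.03151·4) = 22.040 mg/L
C(28) = 155.204 + 52.500 + 36.243 + 69.325 + 22.040 = 335.312 mg/L

335.312 mg/L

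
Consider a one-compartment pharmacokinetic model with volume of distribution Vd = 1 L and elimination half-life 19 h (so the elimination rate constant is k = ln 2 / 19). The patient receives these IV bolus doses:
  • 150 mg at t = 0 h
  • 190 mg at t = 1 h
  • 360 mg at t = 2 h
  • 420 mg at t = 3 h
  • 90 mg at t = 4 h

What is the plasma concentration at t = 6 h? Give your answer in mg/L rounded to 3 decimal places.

k = ln 2 / 19 = 0.03648 per h
Dose 1 (150 mg at t=0 h): 150·exp(−0.03648·6) = 120.512 mg/L
Dose 2 (190 mg at t=1 h): 190·exp(−0.03648·5) = 158.320 mg/L
Dose 3 (360 mg at t=2 h): 360·exp(−0.03648·4) = 311.120 mg/L
Dose 4 (420 mg at t=3 h): 420·exp(−0.03648·3) = 376.459 mg/L
Dose 5 (90 mg at t=4 h): 90·exp(−0.03648·2) = 83.667 mg/L
C(6) = 120.512 + 158.320 + 311.120 + 376.459 + 83.667 = 1050.078 mg/L

1050.078 mg/L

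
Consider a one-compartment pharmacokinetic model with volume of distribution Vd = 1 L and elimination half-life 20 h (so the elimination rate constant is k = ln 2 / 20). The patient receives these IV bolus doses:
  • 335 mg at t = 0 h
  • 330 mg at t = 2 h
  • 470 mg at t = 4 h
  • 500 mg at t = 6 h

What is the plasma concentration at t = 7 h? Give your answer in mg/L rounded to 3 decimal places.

k = ln 2 / 20 = 0.03466 per h
Dose 1 (335 mg at t=0 h): 335·exp(−0.03466·7) = 262.836 mg/L
Dose 2 (330 mg at t=2 h): 330·exp(−0.03466·5) = 277.496 mg/L
Dose 3 (470 mg at t=4 h): 470·exp(−0.03466·3) = 423.588 mg/L
Dose 4 (500 mg at t=6 h): 500·exp(−0.03466·1) = 482.968 mg/L
C(7) = 262.836 + 277.496 + 423.588 + 482.968 = 1446.887 mg/L

1446.887 mg/L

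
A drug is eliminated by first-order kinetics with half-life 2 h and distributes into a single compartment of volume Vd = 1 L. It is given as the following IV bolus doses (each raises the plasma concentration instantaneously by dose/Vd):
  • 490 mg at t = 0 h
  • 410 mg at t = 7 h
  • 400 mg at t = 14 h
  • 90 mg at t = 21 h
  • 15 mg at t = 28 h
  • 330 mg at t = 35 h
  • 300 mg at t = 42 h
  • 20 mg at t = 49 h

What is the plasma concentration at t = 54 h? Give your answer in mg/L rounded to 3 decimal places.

k = ln 2 / 2 = 0.34657 per h
Dose 1 (490 mg at t=0 h): 490·exp(−0.34657·54) = 0.000 mg/L
Dose 2 (410 mg at t=7 h): 410·exp(−0.34657·47) = 0.000 mg/L
Dose 3 (400 mg at t=14 h): 400·exp(−0.34657·40) = 0.000 mg/L
Dose 4 (90 mg at t=21 h): 90·exp(−0.34657·33) = 0.001 mg/L
Dose 5 (15 mg at t=28 h): 15·exp(−0.34657·26) = 0.002 mg/L
Dose 6 (330 mg at t=35 h): 330·exp(−0.34657·19) = 0.456 mg/L
Dose 7 (300 mg at t=42 h): 300·exp(−0.34657·12) = 4.688 mg/L
Dose 8 (20 mg at t=49 h): 20·exp(−0.34657·5) = 3.536 mg/L
C(54) = 0.000 + 0.000 + 0.000 + 0.001 + 0.002 + 0.456 + 4.688 + 3.536 = 8.682 mg/L

8.682 mg/L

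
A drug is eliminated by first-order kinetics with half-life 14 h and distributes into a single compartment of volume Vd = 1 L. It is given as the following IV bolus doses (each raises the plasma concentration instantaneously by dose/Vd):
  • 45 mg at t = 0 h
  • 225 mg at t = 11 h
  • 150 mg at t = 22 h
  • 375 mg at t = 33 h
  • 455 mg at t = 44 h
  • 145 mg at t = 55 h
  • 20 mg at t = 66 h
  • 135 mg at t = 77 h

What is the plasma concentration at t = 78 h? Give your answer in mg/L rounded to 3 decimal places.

k = ln 2 / 14 = 0.04951 per h
Dose 1 (45 mg at t=0 h): 45·exp(−0.04951·78) = 0.946 mg/L
Dose 2 (225 mg at t=11 h): 225·exp(−0.04951·67) = 8.157 mg/L
Dose 3 (150 mg at t=22 h): 150·exp(−0.04951·56) = 9.375 mg/L
Dose 4 (375 mg at t=33 h): 375·exp(−0.04951·45) = 40.405 mg/L
Dose 5 (455 mg at t=44 h): 455·exp(−0.04951·34) = 84.516 mg/L
Dose 6 (145 mg at t=55 h): 145·exp(−0.04951·23) = 46.432 mg/L
Dose 7 (20 mg at t=66 h): 20·exp(−0.04951·12) = 11.041 mg/L
Dose 8 (135 mg at t=77 h): 135·exp(−0.04951·1) = 128.479 mg/L
C(78) = 0.946 + 8.157 + 9.375 + 40.405 + 84.516 + 46.432 + 11.041 + 128.479 = 329.351 mg/L

329.351 mg/L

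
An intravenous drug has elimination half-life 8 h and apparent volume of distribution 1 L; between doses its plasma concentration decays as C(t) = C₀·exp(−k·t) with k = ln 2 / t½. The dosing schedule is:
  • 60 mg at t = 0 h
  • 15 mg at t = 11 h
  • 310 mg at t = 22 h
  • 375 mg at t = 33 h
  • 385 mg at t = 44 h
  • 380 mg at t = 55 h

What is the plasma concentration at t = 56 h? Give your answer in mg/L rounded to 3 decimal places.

k = ln 2 / 8 = 0.08664 per h
Dose 1 (60 mg at t=0 h): 60·exp(−0.08664·56) = 0.469 mg/L
Dose 2 (15 mg at t=11 h): 15·exp(−0.08664·45) = 0.304 mg/L
Dose 3 (310 mg at t=22 h): 310·exp(−0.08664·34) = 16.292 mg/L
Dose 4 (375 mg at t=33 h): 375·exp(−0.08664·23) = 51.118 mg/L
Dose 5 (385 mg at t=44 h): 385·exp(−0.08664·12) = 136.118 mg/L
Dose 6 (380 mg at t=55 h): 380·exp(−0.08664·1) = 348.462 mg/L
C(56) = 0.469 + 0.304 + 16.292 + 51.118 + 136.118 + 348.462 = 552.762 mg/L

552.762 mg/L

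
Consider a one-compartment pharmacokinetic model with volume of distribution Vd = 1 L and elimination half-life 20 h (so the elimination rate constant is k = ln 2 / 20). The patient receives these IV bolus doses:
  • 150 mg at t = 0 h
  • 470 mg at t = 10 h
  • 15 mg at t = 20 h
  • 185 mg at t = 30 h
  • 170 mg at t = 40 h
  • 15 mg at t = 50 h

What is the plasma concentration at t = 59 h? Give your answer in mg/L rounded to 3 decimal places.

k = ln 2 / 20 = 0.03466 per h
Dose 1 (150 mg at t=0 h): 150·exp(−0.03466·59) = 19.411 mg/L
Dose 2 (470 mg at t=10 h): 470·exp(−0.03466·49) = 86.015 mg/L
Dose 3 (15 mg at t=20 h): 15·exp(−0.03466·39) = 3.882 mg/L
Dose 4 (185 mg at t=30 h): 185·exp(−0.03466·29) = 67.714 mg/L
Dose 5 (170 mg at t=40 h): 170·exp(−0.03466·19) = 87.998 mg/L
Dose 6 (15 mg at t=50 h): 15·exp(−0.03466·9) = 10.981 mg/L
C(59) = 19.411 + 86.015 + 3.882 + 67.714 + 87.998 + 10.981 = 276.001 mg/L

276.001 mg/L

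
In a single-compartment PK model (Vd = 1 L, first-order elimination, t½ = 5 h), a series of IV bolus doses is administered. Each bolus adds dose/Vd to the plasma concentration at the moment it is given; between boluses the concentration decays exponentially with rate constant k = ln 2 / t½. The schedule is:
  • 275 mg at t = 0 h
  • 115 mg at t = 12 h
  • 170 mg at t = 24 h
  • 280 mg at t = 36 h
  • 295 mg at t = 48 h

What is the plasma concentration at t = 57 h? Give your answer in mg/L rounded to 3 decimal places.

102.030 mg/L

k = ln 2 / 5 = 0.13863 per h
Dose 1 (275 mg at t=0 h): 275·exp(−0.13863·57) = 0.102 mg/L
Dose 2 (115 mg at t=12 h): 115·exp(−0.13863·45) = 0.225 mg/L
Dose 3 (170 mg at t=24 h): 170·exp(−0.13863·33) = 1.752 mg/L
Dose 4 (280 mg at t=36 h): 280·exp(−0.13863·21) = 15.235 mg/L
Dose 5 (295 mg at t=48 h): 295·exp(−0.13863·9) = 84.717 mg/L
C(57) = 0.102 + 0.225 + 1.752 + 15.235 + 84.717 = 102.030 mg/L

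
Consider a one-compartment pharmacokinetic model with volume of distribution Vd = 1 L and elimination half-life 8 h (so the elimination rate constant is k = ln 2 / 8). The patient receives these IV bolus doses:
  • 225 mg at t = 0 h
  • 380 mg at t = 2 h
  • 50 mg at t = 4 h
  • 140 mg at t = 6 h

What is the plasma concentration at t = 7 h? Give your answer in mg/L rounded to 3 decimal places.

536.017 mg/L

k = ln 2 / 8 = 0.08664 per h
Dose 1 (225 mg at t=0 h): 225·exp(−0.08664·7) = 122.682 mg/L
Dose 2 (380 mg at t=2 h): 380·exp(−0.08664·5) = 246.400 mg/L
Dose 3 (50 mg at t=4 h): 50·exp(−0.08664·3) = 38.555 mg/L
Dose 4 (140 mg at t=6 h): 140·exp(−0.08664·1) = 128.381 mg/L
C(7) = 122.682 + 246.400 + 38.555 + 128.381 = 536.017 mg/L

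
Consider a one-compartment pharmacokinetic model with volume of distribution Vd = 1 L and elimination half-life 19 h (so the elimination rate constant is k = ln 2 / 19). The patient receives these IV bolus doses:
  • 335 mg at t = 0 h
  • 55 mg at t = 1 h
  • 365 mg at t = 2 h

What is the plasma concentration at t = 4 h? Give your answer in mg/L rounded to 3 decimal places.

678.130 mg/L

k = ln 2 / 19 = 0.03648 per h
Dose 1 (335 mg at t=0 h): 335·exp(−0.03648·4) = 289.514 mg/L
Dose 2 (55 mg at t=1 h): 55·exp(−0.03648·3) = 49.298 mg/L
Dose 3 (365 mg at t=2 h): 365·exp(−0.03648·2) = 339.317 mg/L
C(4) = 289.514 + 49.298 + 339.317 = 678.130 mg/L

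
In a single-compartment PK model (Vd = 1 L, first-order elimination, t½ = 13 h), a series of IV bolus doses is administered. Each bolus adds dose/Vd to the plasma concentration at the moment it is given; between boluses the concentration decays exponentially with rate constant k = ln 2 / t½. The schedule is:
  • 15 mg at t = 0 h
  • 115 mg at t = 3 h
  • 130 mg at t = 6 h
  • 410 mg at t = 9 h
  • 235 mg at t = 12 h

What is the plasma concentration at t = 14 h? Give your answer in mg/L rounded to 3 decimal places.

k = ln 2 / 13 = 0.05332 per h
Dose 1 (15 mg at t=0 h): 15·exp(−0.05332·14) = 7.111 mg/L
Dose 2 (115 mg at t=3 h): 115·exp(−0.05332·11) = 63.971 mg/L
Dose 3 (130 mg at t=6 h): 130·exp(−0.05332·8) = 84.858 mg/L
Dose 4 (410 mg at t=9 h): 410·exp(−0.05332·5) = 314.053 mg/L
Dose 5 (235 mg at t=12 h): 235·exp(−0.05332·2) = 211.230 mg/L
C(14) = 7.111 + 63.971 + 84.858 + 314.053 + 211.230 = 681.222 mg/L

681.222 mg/L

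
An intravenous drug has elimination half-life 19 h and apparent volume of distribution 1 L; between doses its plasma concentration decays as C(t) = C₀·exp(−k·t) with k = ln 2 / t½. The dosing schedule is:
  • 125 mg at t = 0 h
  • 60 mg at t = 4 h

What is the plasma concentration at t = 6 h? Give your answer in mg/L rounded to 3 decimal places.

k = ln 2 / 19 = 0.03648 per h
Dose 1 (125 mg at t=0 h): 125·exp(−0.03648·6) = 100.426 mg/L
Dose 2 (60 mg at t=4 h): 60·exp(−0.03648·2) = 55.778 mg/L
C(6) = 100.426 + 55.778 = 156.205 mg/L

156.205 mg/L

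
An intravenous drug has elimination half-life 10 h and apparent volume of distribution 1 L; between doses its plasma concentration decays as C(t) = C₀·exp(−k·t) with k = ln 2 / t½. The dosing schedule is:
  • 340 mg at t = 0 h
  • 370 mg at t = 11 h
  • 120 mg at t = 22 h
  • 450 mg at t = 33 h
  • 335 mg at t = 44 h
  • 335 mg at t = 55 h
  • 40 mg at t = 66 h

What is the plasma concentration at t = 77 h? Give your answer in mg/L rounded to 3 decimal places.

k = ln 2 / 10 = 0.06931 per h
Dose 1 (340 mg at t=0 h): 340·exp(−0.06931·77) = 1.635 mg/L
Dose 2 (370 mg at t=11 h): 370·exp(−0.06931·66) = 3.814 mg/L
Dose 3 (120 mg at t=22 h): 120·exp(−0.06931·55) = 2.652 mg/L
Dose 4 (450 mg at t=33 h): 450·exp(−0.06931·44) = 21.315 mg/L
Dose 5 (335 mg at t=44 h): 335·exp(−0.06931·33) = 34.013 mg/L
Dose 6 (335 mg at t=55 h): 335·exp(−0.06931·22) = 72.909 mg/L
Dose 7 (40 mg at t=66 h): 40·exp(−0.06931·11) = 18.661 mg/L
C(77) = 1.635 + 3.814 + 2.652 + 21.315 + 34.013 + 72.909 + 18.661 = 154.998 mg/L

154.998 mg/L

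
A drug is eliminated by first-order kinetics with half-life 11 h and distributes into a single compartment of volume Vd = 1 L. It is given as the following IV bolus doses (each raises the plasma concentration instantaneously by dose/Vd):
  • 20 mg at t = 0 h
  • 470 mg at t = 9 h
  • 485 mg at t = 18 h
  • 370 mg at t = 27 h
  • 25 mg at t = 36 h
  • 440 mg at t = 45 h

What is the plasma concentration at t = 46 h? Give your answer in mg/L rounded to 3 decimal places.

k = ln 2 / 11 = 0.06301 per h
Dose 1 (20 mg at t=0 h): 20·exp(−0.06301·46) = 1.102 mg/L
Dose 2 (470 mg at t=9 h): 470·exp(−0.06301·37) = 45.661 mg/L
Dose 3 (485 mg at t=18 h): 485·exp(−0.06301·28) = 83.078 mg/L
Dose 4 (370 mg at t=27 h): 370·exp(−0.06301·19) = 111.748 mg/L
Dose 5 (25 mg at t=36 h): 25·exp(−0.06301·10) = 13.313 mg/L
Dose 6 (440 mg at t=45 h): 440·exp(−0.06301·1) = 413.130 mg/L
C(46) = 1.102 + 45.661 + 83.078 + 111.748 + 13.313 + 413.130 = 668.031 mg/L

668.031 mg/L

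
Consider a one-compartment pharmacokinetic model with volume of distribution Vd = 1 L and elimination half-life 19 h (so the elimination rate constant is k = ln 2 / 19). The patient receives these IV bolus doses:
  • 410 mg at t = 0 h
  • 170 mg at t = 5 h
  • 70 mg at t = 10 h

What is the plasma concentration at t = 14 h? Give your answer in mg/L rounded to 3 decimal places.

428.938 mg/L

k = ln 2 / 19 = 0.03648 per h
Dose 1 (410 mg at t=0 h): 410·exp(−0.03648·14) = 246.021 mg/L
Dose 2 (170 mg at t=5 h): 170·exp(−0.03648·9) = 122.421 mg/L
Dose 3 (70 mg at t=10 h): 70·exp(−0.03648·4) = 60.496 mg/L
C(14) = 246.021 + 122.421 + 60.496 = 428.938 mg/L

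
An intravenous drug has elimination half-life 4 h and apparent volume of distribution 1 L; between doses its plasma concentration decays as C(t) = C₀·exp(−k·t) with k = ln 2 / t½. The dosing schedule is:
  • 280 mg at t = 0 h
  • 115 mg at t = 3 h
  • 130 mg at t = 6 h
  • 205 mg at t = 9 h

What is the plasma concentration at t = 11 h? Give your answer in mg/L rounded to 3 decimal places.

k = ln 2 / 4 = 0.17329 per h
Dose 1 (280 mg at t=0 h): 280·exp(−0.17329·11) = 41.622 mg/L
Dose 2 (115 mg at t=3 h): 115·exp(−0.17329·8) = 28.750 mg/L
Dose 3 (130 mg at t=6 h): 130·exp(−0.17329·5) = 54.658 mg/L
Dose 4 (205 mg at t=9 h): 205·exp(−0.17329·2) = 144.957 mg/L
C(11) = 41.622 + 28.750 + 54.658 + 144.957 = 269.987 mg/L

269.987 mg/L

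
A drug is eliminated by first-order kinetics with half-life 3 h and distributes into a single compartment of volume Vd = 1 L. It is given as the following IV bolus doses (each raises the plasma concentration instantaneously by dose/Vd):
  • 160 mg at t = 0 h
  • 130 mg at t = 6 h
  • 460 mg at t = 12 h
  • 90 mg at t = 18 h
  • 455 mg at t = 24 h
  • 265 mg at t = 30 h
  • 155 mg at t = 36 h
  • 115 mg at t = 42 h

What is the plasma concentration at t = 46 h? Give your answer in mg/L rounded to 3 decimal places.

70.744 mg/L

k = ln 2 / 3 = 0.23105 per h
Dose 1 (160 mg at t=0 h): 160·exp(−0.23105·46) = 0.004 mg/L
Dose 2 (130 mg at t=6 h): 130·exp(−0.23105·40) = 0.013 mg/L
Dose 3 (460 mg at t=12 h): 460·exp(−0.23105·34) = 0.178 mg/L
Dose 4 (90 mg at t=18 h): 90·exp(−0.23105·28) = 0.140 mg/L
Dose 5 (455 mg at t=24 h): 455·exp(−0.23105·22) = 2.821 mg/L
Dose 6 (265 mg at t=30 h): 265·exp(−0.23105·16) = 6.573 mg/L
Dose 7 (155 mg at t=36 h): 155·exp(−0.23105·10) = 15.378 mg/L
Dose 8 (115 mg at t=42 h): 115·exp(−0.23105·4) = 45.638 mg/L
C(46) = 0.004 + 0.013 + 0.178 + 0.140 + 2.821 + 6.573 + 15.378 + 45.638 = 70.744 mg/L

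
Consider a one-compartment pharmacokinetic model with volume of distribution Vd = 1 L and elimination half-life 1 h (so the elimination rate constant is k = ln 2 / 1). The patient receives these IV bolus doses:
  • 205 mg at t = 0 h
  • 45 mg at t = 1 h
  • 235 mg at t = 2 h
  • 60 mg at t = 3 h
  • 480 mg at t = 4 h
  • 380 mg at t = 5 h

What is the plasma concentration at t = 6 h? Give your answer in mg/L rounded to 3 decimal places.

336.797 mg/L

k = ln 2 / 1 = 0.69315 per h
Dose 1 (205 mg at t=0 h): 205·exp(−0.69315·6) = 3.203 mg/L
Dose 2 (45 mg at t=1 h): 45·exp(−0.69315·5) = 1.406 mg/L
Dose 3 (235 mg at t=2 h): 235·exp(−0.69315·4) = 14.688 mg/L
Dose 4 (60 mg at t=3 h): 60·exp(−0.69315·3) = 7.500 mg/L
Dose 5 (480 mg at t=4 h): 480·exp(−0.69315·2) = 120.000 mg/L
Dose 6 (380 mg at t=5 h): 380·exp(−0.69315·1) = 190.000 mg/L
C(6) = 3.203 + 1.406 + 14.688 + 7.500 + 120.000 + 190.000 = 336.797 mg/L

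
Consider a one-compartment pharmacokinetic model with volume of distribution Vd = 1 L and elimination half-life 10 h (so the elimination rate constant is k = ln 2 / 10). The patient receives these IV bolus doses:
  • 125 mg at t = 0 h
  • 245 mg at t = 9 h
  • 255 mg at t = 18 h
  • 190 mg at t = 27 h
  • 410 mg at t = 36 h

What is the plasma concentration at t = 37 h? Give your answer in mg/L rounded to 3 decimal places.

590.666 mg/L

k = ln 2 / 10 = 0.06931 per h
Dose 1 (125 mg at t=0 h): 125·exp(−0.06931·37) = 9.618 mg/L
Dose 2 (245 mg at t=9 h): 245·exp(−0.06931·28) = 35.179 mg/L
Dose 3 (255 mg at t=18 h): 255·exp(−0.06931·19) = 68.326 mg/L
Dose 4 (190 mg at t=27 h): 190·exp(−0.06931·10) = 95.000 mg/L
Dose 5 (410 mg at t=36 h): 410·exp(−0.06931·1) = 382.544 mg/L
C(37) = 9.618 + 35.179 + 68.326 + 95.000 + 382.544 = 590.666 mg/L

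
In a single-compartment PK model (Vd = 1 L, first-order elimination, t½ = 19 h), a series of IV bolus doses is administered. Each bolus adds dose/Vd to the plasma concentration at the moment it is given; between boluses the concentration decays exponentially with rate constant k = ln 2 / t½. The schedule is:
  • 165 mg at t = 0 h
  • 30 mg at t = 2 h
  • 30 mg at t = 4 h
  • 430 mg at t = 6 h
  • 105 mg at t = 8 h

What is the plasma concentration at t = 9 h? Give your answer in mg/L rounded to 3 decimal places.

k = ln 2 / 19 = 0.03648 per h
Dose 1 (165 mg at t=0 h): 165·exp(−0.03648·9) = 118.820 mg/L
Dose 2 (30 mg at t=2 h): 30·exp(−0.03648·7) = 23.239 mg/L
Dose 3 (30 mg at t=4 h): 30·exp(−0.03648·5) = 24.998 mg/L
Dose 4 (430 mg at t=6 h): 430·exp(−0.03648·3) = 385.423 mg/L
Dose 5 (105 mg at t=8 h): 105·exp(−0.03648·1) = 101.238 mg/L
C(9) = 118.820 + 23.239 + 24.998 + 385.423 + 101.238 = 653.718 mg/L

653.718 mg/L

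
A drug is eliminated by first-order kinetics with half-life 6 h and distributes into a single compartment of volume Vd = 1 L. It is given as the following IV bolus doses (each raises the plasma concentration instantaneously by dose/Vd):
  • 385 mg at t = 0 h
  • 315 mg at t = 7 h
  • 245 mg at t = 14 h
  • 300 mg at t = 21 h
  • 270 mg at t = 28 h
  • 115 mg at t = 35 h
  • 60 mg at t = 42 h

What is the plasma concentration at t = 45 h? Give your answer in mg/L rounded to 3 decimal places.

148.137 mg/L

k = ln 2 / 6 = 0.11552 per h
Dose 1 (385 mg at t=0 h): 385·exp(−0.11552·45) = 2.127 mg/L
Dose 2 (315 mg at t=7 h): 315·exp(−0.11552·38) = 3.906 mg/L
Dose 3 (245 mg at t=14 h): 245·exp(−0.11552·31) = 6.821 mg/L
Dose 4 (300 mg at t=21 h): 300·exp(−0.11552·24) = 18.750 mg/L
Dose 5 (270 mg at t=28 h): 270·exp(−0.11552·17) = 37.883 mg/L
Dose 6 (115 mg at t=35 h): 115·exp(−0.11552·10) = 36.223 mg/L
Dose 7 (60 mg at t=42 h): 60·exp(−0.11552·3) = 42.426 mg/L
C(45) = 2.127 + 3.906 + 6.821 + 18.750 + 37.883 + 36.223 + 42.426 = 148.137 mg/L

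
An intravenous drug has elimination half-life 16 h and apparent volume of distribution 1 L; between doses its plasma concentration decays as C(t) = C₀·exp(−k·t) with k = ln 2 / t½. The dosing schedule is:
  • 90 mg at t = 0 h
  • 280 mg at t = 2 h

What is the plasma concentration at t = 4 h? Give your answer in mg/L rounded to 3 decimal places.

k = ln 2 / 16 = 0.04332 per h
Dose 1 (90 mg at t=0 h): 90·exp(−0.04332·4) = 75.681 mg/L
Dose 2 (280 mg at t=2 h): 280·exp(−0.04332·2) = 256.761 mg/L
C(4) = 75.681 + 256.761 = 332.442 mg/L

332.442 mg/L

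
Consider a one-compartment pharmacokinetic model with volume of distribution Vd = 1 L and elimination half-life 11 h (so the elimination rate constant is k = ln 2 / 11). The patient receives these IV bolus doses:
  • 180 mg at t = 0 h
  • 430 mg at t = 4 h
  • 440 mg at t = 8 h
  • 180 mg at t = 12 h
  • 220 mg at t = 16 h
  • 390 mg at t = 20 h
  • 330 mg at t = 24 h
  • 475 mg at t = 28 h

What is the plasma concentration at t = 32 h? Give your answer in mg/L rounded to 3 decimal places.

1077.508 mg/L

k = ln 2 / 11 = 0.06301 per h
Dose 1 (180 mg at t=0 h): 180·exp(−0.06301·32) = 23.963 mg/L
Dose 2 (430 mg at t=4 h): 430·exp(−0.06301·28) = 73.656 mg/L
Dose 3 (440 mg at t=8 h): 440·exp(−0.06301·24) = 96.975 mg/L
Dose 4 (180 mg at t=12 h): 180·exp(−0.06301·20) = 51.044 mg/L
Dose 5 (220 mg at t=16 h): 220·exp(−0.06301·16) = 80.271 mg/L
Dose 6 (390 mg at t=20 h): 390·exp(−0.06301·12) = 183.092 mg/L
Dose 7 (330 mg at t=24 h): 330·exp(−0.06301·8) = 199.335 mg/L
Dose 8 (475 mg at t=28 h): 475·exp(−0.06301·4) = 369.171 mg/L
C(32) = 23.963 + 73.656 + 96.975 + 51.044 + 80.271 + 183.092 + 199.335 + 369.171 = 1077.508 mg/L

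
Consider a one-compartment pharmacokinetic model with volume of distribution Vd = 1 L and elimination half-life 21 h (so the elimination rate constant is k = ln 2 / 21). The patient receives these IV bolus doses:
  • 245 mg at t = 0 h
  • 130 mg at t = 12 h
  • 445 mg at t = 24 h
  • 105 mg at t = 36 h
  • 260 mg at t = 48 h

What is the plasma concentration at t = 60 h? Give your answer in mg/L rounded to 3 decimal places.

418.606 mg/L

k = ln 2 / 21 = 0.03301 per h
Dose 1 (245 mg at t=0 h): 245·exp(−0.03301·60) = 33.813 mg/L
Dose 2 (130 mg at t=12 h): 130·exp(−0.03301·48) = 26.661 mg/L
Dose 3 (445 mg at t=24 h): 445·exp(−0.03301·36) = 135.615 mg/L
Dose 4 (105 mg at t=36 h): 105·exp(−0.03301·24) = 47.550 mg/L
Dose 5 (260 mg at t=48 h): 260·exp(−0.03301·12) = 174.967 mg/L
C(60) = 33.813 + 26.661 + 135.615 + 47.550 + 174.967 = 418.606 mg/L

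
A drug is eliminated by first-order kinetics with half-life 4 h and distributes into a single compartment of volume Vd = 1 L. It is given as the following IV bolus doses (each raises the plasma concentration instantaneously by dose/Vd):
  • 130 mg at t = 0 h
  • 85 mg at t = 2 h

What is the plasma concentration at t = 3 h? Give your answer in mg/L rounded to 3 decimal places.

k = ln 2 / 4 = 0.17329 per h
Dose 1 (130 mg at t=0 h): 130·exp(−0.17329·3) = 77.298 mg/L
Dose 2 (85 mg at t=2 h): 85·exp(−0.17329·1) = 71.476 mg/L
C(3) = 77.298 + 71.476 = 148.775 mg/L

148.775 mg/L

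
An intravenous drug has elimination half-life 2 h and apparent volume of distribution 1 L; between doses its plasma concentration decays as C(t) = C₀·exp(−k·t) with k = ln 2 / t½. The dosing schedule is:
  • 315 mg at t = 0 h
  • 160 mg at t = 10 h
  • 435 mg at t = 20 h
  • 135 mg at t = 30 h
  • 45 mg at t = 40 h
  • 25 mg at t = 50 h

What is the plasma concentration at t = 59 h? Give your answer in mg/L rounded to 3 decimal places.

k = ln 2 / 2 = 0.34657 per h
Dose 1 (315 mg at t=0 h): 315·exp(−0.34657·59) = 0.000 mg/L
Dose 2 (160 mg at t=10 h): 160·exp(−0.34657·49) = 0.000 mg/L
Dose 3 (435 mg at t=20 h): 435·exp(−0.34657·39) = 0.001 mg/L
Dose 4 (135 mg at t=30 h): 135·exp(−0.34657·29) = 0.006 mg/L
Dose 5 (45 mg at t=40 h): 45·exp(−0.34657·19) = 0.062 mg/L
Dose 6 (25 mg at t=50 h): 25·exp(−0.34657·9) = 1.105 mg/L
C(59) = 0.000 + 0.000 + 0.001 + 0.006 + 0.062 + 1.105 = 1.173 mg/L

1.173 mg/L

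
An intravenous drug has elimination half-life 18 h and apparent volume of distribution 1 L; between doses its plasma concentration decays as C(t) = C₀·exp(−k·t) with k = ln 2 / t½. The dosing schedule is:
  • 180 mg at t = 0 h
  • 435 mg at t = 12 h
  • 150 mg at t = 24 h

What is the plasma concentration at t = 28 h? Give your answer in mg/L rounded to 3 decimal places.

k = ln 2 / 18 = 0.03851 per h
Dose 1 (180 mg at t=0 h): 180·exp(−0.03851·28) = 61.236 mg/L
Dose 2 (435 mg at t=12 h): 435·exp(−0.03851·16) = 234.913 mg/L
Dose 3 (150 mg at t=24 h): 150·exp(−0.03851·4) = 128.587 mg/L
C(28) = 61.236 + 234.913 + 128.587 = 424.735 mg/L

424.735 mg/L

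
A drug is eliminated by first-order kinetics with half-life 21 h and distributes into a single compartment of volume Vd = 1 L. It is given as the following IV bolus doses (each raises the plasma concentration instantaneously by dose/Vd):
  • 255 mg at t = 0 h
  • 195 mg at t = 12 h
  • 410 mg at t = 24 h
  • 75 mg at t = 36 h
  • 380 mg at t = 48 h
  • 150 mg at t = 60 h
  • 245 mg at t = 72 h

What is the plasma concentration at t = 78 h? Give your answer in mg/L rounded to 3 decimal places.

554.191 mg/L

k = ln 2 / 21 = 0.03301 per h
Dose 1 (255 mg at t=0 h): 255·exp(−0.03301·78) = 19.428 mg/L
Dose 2 (195 mg at t=12 h): 195·exp(−0.03301·66) = 22.077 mg/L
Dose 3 (410 mg at t=24 h): 410·exp(−0.03301·54) = 68.977 mg/L
Dose 4 (75 mg at t=36 h): 75·exp(−0.03301·42) = 18.750 mg/L
Dose 5 (380 mg at t=48 h): 380·exp(−0.03301·30) = 141.169 mg/L
Dose 6 (150 mg at t=60 h): 150·exp(−0.03301·18) = 82.807 mg/L
Dose 7 (245 mg at t=72 h): 245·exp(−0.03301·6) = 200.982 mg/L
C(78) = 19.428 + 22.077 + 68.977 + 18.750 + 141.169 + 82.807 + 200.982 = 554.191 mg/L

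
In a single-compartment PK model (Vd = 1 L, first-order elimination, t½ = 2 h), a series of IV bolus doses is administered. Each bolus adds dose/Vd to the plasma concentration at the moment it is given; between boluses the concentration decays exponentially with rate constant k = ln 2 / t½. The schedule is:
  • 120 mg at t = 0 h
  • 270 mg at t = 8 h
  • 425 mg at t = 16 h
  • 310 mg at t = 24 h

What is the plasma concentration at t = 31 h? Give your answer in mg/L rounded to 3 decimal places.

k = ln 2 / 2 = 0.34657 per h
Dose 1 (120 mg at t=0 h): 120·exp(−0.34657·31) = 0.003 mg/L
Dose 2 (270 mg at t=8 h): 270·exp(−0.34657·23) = 0.093 mg/L
Dose 3 (425 mg at t=16 h): 425·exp(−0.34657·15) = 2.348 mg/L
Dose 4 (310 mg at t=24 h): 310·exp(−0.34657·7) = 27.400 mg/L
C(31) = 0.003 + 0.093 + 2.348 + 27.400 = 29.844 mg/L

29.844 mg/L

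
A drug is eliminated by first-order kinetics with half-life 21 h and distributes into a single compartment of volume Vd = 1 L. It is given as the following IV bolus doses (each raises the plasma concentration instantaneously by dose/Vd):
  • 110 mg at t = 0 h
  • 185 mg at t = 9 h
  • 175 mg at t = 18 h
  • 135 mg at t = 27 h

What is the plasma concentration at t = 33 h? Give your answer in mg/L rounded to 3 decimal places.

338.201 mg/L

k = ln 2 / 21 = 0.03301 per h
Dose 1 (110 mg at t=0 h): 110·exp(−0.03301·33) = 37.012 mg/L
Dose 2 (185 mg at t=9 h): 185·exp(−0.03301·24) = 83.779 mg/L
Dose 3 (175 mg at t=18 h): 175·exp(−0.03301·15) = 106.664 mg/L
Dose 4 (135 mg at t=27 h): 135·exp(−0.03301·6) = 110.745 mg/L
C(33) = 37.012 + 83.779 + 106.664 + 110.745 = 338.201 mg/L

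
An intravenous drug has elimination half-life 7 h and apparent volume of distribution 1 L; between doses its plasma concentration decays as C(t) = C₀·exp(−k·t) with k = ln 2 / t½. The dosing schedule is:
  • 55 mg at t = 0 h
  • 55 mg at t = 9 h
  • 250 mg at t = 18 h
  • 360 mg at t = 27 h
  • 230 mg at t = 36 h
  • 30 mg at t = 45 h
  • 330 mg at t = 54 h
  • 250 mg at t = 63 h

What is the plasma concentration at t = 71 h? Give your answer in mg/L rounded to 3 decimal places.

k = ln 2 / 7 = 0.09902 per h
Dose 1 (55 mg at t=0 h): 55·exp(−0.09902·71) = 0.049 mg/L
Dose 2 (55 mg at t=9 h): 55·exp(−0.09902·62) = 0.119 mg/L
Dose 3 (250 mg at t=18 h): 250·exp(−0.09902·53) = 1.314 mg/L
Dose 4 (360 mg at t=27 h): 360·exp(−0.09902·44) = 4.614 mg/L
Dose 5 (230 mg at t=36 h): 230·exp(−0.09902·35) = 7.188 mg/L
Dose 6 (30 mg at t=45 h): 30·exp(−0.09902·26) = 2.286 mg/L
Dose 7 (330 mg at t=54 h): 330·exp(−0.09902·17) = 61.297 mg/L
Dose 8 (250 mg at t=63 h): 250·exp(−0.09902·8) = 113.215 mg/L
C(71) = 0.049 + 0.119 + 1.314 + 4.614 + 7.188 + 2.286 + 61.297 + 113.215 = 190.082 mg/L

190.082 mg/L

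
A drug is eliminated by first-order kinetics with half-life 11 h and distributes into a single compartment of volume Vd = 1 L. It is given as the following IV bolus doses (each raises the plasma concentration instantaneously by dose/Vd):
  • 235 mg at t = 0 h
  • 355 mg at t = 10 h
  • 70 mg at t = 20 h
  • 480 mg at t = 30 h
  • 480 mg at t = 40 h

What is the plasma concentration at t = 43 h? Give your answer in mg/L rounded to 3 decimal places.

k = ln 2 / 11 = 0.06301 per h
Dose 1 (235 mg at t=0 h): 235·exp(−0.06301·43) = 15.643 mg/L
Dose 2 (355 mg at t=10 h): 355·exp(−0.06301·33) = 44.375 mg/L
Dose 3 (70 mg at t=20 h): 70·exp(−0.06301·23) = 16.431 mg/L
Dose 4 (480 mg at t=30 h): 480·exp(−0.06301·13) = 211.582 mg/L
Dose 5 (480 mg at t=40 h): 480·exp(−0.06301·3) = 397.322 mg/L
C(43) = 15.643 + 44.375 + 16.431 + 211.582 + 397.322 = 685.353 mg/L

685.353 mg/L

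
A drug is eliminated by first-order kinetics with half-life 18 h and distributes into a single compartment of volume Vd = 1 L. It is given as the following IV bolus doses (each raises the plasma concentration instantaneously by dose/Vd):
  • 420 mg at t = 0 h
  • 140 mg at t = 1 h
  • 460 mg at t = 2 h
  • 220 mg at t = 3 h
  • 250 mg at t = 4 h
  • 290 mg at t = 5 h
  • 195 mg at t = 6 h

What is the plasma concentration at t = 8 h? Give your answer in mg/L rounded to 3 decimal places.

k = ln 2 / 18 = 0.03851 per h
Dose 1 (420 mg at t=0 h): 420·exp(−0.03851·8) = 308.644 mg/L
Dose 2 (140 mg at t=1 h): 140·exp(−0.03851·7) = 106.920 mg/L
Dose 3 (460 mg at t=2 h): 460·exp(−0.03851·6) = 365.102 mg/L
Dose 4 (220 mg at t=3 h): 220·exp(−0.03851·5) = 181.469 mg/L
Dose 5 (250 mg at t=4 h): 250·exp(−0.03851·4) = 214.311 mg/L
Dose 6 (290 mg at t=5 h): 290·exp(−0.03851·3) = 258.361 mg/L
Dose 7 (195 mg at t=6 h): 195·exp(−0.03851·2) = 180.546 mg/L
C(8) = 308.644 + 106.920 + 365.102 + 181.469 + 214.311 + 258.361 + 180.546 = 1615.353 mg/L

1615.353 mg/L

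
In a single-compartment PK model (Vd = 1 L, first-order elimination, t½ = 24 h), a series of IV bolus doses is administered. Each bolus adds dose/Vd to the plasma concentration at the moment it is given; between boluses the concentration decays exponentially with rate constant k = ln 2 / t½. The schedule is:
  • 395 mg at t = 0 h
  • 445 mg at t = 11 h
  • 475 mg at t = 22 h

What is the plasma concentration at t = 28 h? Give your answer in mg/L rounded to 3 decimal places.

847.730 mg/L

k = ln 2 / 24 = 0.02888 per h
Dose 1 (395 mg at t=0 h): 395·exp(−0.02888·28) = 175.952 mg/L
Dose 2 (445 mg at t=11 h): 445·exp(−0.02888·17) = 272.352 mg/L
Dose 3 (475 mg at t=22 h): 475·exp(−0.02888·6) = 399.426 mg/L
C(28) = 175.952 + 272.352 + 399.426 = 847.730 mg/L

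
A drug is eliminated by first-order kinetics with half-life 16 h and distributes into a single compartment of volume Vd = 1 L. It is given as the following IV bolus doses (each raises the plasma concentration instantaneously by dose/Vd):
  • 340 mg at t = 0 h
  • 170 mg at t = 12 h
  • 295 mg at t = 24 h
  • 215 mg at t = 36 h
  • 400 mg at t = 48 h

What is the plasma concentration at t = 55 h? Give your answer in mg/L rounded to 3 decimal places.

524.551 mg/L

k = ln 2 / 16 = 0.04332 per h
Dose 1 (340 mg at t=0 h): 340·exp(−0.04332·55) = 31.383 mg/L
Dose 2 (170 mg at t=12 h): 170·exp(−0.04332·43) = 26.389 mg/L
Dose 3 (295 mg at t=24 h): 295·exp(−0.04332·31) = 77.015 mg/L
Dose 4 (215 mg at t=36 h): 215·exp(−0.04332·19) = 94.399 mg/L
Dose 5 (400 mg at t=48 h): 400·exp(−0.04332·7) = 295.365 mg/L
C(55) = 31.383 + 26.389 + 77.015 + 94.399 + 295.365 = 524.551 mg/L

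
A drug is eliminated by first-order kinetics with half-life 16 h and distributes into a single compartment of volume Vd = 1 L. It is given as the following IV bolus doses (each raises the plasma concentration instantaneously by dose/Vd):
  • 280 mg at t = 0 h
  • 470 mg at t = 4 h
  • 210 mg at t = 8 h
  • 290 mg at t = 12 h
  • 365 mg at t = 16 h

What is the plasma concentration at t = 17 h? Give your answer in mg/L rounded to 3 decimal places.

1126.923 mg/L

k = ln 2 / 16 = 0.04332 per h
Dose 1 (280 mg at t=0 h): 280·exp(−0.04332·17) = 134.064 mg/L
Dose 2 (470 mg at t=4 h): 470·exp(−0.04332·13) = 267.615 mg/L
Dose 3 (210 mg at t=8 h): 210·exp(−0.04332·9) = 142.197 mg/L
Dose 4 (290 mg at t=12 h): 290·exp(−0.04332·5) = 233.521 mg/L
Dose 5 (365 mg at t=16 h): 365·exp(−0.04332·1) = 349.525 mg/L
C(17) = 134.064 + 267.615 + 142.197 + 233.521 + 349.525 = 1126.923 mg/L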